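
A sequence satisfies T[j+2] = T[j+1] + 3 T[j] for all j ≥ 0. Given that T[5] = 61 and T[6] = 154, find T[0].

2

Rearranging, T[j-2] = (T[j] - T[j-1]) / 3.
T[4] = (154 - 61) / 3 = 93/3 = 31
T[3] = (61 - 31) / 3 = 30/3 = 10
T[2] = (31 - 10) / 3 = 21/3 = 7
T[1] = (10 - 7) / 3 = 3/3 = 1
T[0] = (7 - 1) / 3 = 6/3 = 2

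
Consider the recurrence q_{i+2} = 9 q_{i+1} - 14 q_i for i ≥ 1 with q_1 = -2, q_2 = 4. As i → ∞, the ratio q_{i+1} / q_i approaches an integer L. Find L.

The characteristic equation is r^2 - 9r + 14 = 0, which factors as (r - 7)(r - 2) = 0.
So the roots are 7 and 2. Since |7| > |2| and the coefficient of 7^i is non-zero, the ratio tends to 7.

7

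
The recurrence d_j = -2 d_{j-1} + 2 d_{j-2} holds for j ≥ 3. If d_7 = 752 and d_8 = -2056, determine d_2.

-7

Rearranging, d_{j-2} = (d_j + 2 d_{j-1}) / 2.
d_6 = (-2056 + 2·752) / 2 = -552/2 = -276
d_5 = (752 + 2·(-276)) / 2 = 200/2 = 100
d_4 = (-276 + 2·100) / 2 = -76/2 = -38
d_3 = (100 + 2·(-38)) / 2 = 24/2 = 12
d_2 = (-38 + 2·12) / 2 = -14/2 = -7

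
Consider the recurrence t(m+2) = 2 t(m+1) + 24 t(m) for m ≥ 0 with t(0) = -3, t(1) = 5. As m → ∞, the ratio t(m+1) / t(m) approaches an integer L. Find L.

6

The characteristic equation is r^2 - 2r - 24 = 0, which factors as (r - 6)(r + 4) = 0.
So the roots are 6 and -4. Since |6| > |-4| and the coefficient of 6^m is non-zero, the ratio tends to 6.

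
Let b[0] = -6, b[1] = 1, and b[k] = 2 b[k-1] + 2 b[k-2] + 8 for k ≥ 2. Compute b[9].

b[2] = 2·1 + 2·(-6) + 8 = -2
b[3] = 2·(-2) + 2·1 + 8 = 6
b[4] = 2·6 + 2·(-2) + 8 = 16
b[5] = 2·16 + 2·6 + 8 = 52
b[6] = 2·52 + 2·16 + 8 = 144
b[7] = 2·144 + 2·52 + 8 = 400
b[8] = 2·400 + 2·144 + 8 = 1096
b[9] = 2·1096 + 2·400 + 8 = 3000

3000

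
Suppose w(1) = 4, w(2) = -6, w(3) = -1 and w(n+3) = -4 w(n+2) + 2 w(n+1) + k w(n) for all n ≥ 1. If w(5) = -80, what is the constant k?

w(4) = -8 + 4k
w(5) = 30 - 22k
So 30 - 22k = -80, giving k = 5.

5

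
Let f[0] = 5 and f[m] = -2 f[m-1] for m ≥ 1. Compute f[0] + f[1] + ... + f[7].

-425

f[1] = -2(5) = -10
f[2] = -2(-10) = 20
f[3] = -2(20) = -40
f[4] = -2(-40) = 80
f[5] = -2(80) = -160
f[6] = -2(-160) = 320
f[7] = -2(320) = -640
Sum = 5 + (-10) + 20 + (-40) + 80 + (-160) + 320 + (-640) = -425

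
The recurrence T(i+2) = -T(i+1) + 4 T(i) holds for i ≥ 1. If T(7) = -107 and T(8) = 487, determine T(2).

7

Rearranging, T(i-2) = (T(i) + T(i-1)) / 4.
T(6) = (487 + (-107)) / 4 = 380/4 = 95
T(5) = (-107 + 95) / 4 = -12/4 = -3
T(4) = (95 + (-3)) / 4 = 92/4 = 23
T(3) = (-3 + 23) / 4 = 20/4 = 5
T(2) = (23 + 5) / 4 = 28/4 = 7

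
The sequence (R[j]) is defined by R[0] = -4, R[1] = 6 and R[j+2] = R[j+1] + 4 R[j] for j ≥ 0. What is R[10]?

-1066

R[2] = 6 + 4*(-4) = -10
R[3] = (-10) + 4*6 = 14
R[4] = 14 + 4*(-10) = -26
R[5] = (-26) + 4*14 = 30
R[6] = 30 + 4*(-26) = -74
R[7] = (-74) + 4*30 = 46
R[8] = 46 + 4*(-74) = -250
R[9] = (-250) + 4*46 = -66
R[10] = (-66) + 4*(-250) = -1066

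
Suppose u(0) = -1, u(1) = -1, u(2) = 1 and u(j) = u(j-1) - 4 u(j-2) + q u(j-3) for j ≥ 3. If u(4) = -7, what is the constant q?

u(3) = 5 - q
u(4) = 1 - 2q
So 1 - 2q = -7, giving q = 4.

4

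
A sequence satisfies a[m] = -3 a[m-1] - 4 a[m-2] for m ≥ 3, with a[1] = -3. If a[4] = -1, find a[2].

Let a[2] = y.
a[3] = 12 - 3y
a[4] = -36 + 5y
So -36 + 5y = -1, giving y = 7.

7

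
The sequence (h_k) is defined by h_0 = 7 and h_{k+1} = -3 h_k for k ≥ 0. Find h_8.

45927

h_1 = -3(7) = -21
h_2 = -3(-21) = 63
h_3 = -3(63) = -189
h_4 = -3(-189) = 567
h_5 = -3(567) = -1701
h_6 = -3(-1701) = 5103
h_7 = -3(5103) = -15309
h_8 = -3(-15309) = 45927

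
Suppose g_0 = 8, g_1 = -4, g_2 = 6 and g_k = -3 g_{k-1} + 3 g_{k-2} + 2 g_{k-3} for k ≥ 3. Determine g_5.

g_3 = -3·6 + 3·(-4) + 2·8 = -14
g_4 = -3·(-14) + 3·6 + 2·(-4) = 52
g_5 = -3·52 + 3·(-14) + 2·6 = -186

-186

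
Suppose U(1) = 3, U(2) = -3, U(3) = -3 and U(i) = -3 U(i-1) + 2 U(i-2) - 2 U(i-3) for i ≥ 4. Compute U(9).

U(4) = -3·(-3) + 2·(-3) - 2·3 = -3
U(5) = -3·(-3) + 2·(-3) - 2·(-3) = 9
U(6) = -3·9 + 2·(-3) - 2·(-3) = -27
U(7) = -3·(-27) + 2·9 - 2·(-3) = 105
U(8) = -3·105 + 2·(-27) - 2·9 = -387
U(9) = -3·(-387) + 2·105 - 2·(-27) = 1425

1425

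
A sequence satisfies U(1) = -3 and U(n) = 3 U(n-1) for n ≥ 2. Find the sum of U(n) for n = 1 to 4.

-120

U(2) = 3·(-3) = -9
U(3) = 3·(-9) = -27
U(4) = 3·(-27) = -81
Sum = (-3) + (-9) + (-27) + (-81) = -120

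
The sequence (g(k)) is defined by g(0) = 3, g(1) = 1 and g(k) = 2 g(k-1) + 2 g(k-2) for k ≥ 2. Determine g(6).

384

g(2) = 2·1 + 2·3 = 8
g(3) = 2·8 + 2·1 = 18
g(4) = 2·18 + 2·8 = 52
g(5) = 2·52 + 2·18 = 140
g(6) = 2·140 + 2·52 = 384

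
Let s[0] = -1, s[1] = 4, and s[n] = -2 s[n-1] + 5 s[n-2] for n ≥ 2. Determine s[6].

s[2] = -2*4 + 5*(-1) = -13
s[3] = -2*(-13) + 5*4 = 46
s[4] = -2*46 + 5*(-13) = -157
s[5] = -2*(-157) + 5*46 = 544
s[6] = -2*544 + 5*(-157) = -1873

-1873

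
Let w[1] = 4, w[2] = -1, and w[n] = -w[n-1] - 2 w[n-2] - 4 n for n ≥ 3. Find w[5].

w[3] = -(-1) - 2(4) - 12 = -19
w[4] = -(-19) - 2(-1) - 16 = 5
w[5] = -5 - 2(-19) - 20 = 13

13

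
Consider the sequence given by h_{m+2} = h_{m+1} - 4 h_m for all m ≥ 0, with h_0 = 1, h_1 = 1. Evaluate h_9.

305

h_2 = 1 - 4*1 = -3
h_3 = (-3) - 4*1 = -7
h_4 = (-7) - 4*(-3) = 5
h_5 = 5 - 4*(-7) = 33
h_6 = 33 - 4*5 = 13
h_7 = 13 - 4*33 = -119
h_8 = (-119) - 4*13 = -171
h_9 = (-171) - 4*(-119) = 305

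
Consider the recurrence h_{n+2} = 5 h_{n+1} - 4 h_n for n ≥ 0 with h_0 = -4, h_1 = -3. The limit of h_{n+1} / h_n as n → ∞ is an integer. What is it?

4

The characteristic equation is r^2 - 5r + 4 = 0, which factors as (r - 4)(r - 1) = 0.
So the roots are 4 and 1. Since |4| > |1| and the coefficient of 4^n is non-zero, the ratio tends to 4.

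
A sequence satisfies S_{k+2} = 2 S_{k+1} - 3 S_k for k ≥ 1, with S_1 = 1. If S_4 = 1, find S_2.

7

Let S_2 = y.
S_3 = -3 + 2y
S_4 = -6 + y
So -6 + y = 1, giving y = 7.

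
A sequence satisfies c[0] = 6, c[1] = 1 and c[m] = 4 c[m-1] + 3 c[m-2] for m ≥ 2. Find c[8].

199894

c[2] = 4(1) + 3(6) = 22
c[3] = 4(22) + 3(1) = 91
c[4] = 4(91) + 3(22) = 430
c[5] = 4(430) + 3(91) = 1993
c[6] = 4(1993) + 3(430) = 9262
c[7] = 4(9262) + 3(1993) = 43027
c[8] = 4(43027) + 3(9262) = 199894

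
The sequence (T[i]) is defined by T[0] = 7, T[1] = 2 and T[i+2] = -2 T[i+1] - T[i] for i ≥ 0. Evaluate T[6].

T[2] = -2*2 - 7 = -11
T[3] = -2*(-11) - 2 = 20
T[4] = -2*20 - (-11) = -29
T[5] = -2*(-29) - 20 = 38
T[6] = -2*38 - (-29) = -47

-47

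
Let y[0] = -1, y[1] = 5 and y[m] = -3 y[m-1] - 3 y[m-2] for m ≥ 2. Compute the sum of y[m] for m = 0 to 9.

y[2] = -3*5 - 3*(-1) = -12
y[3] = -3*(-12) - 3*5 = 21
y[4] = -3*21 - 3*(-12) = -27
y[5] = -3*(-27) - 3*21 = 18
y[6] = -3*18 - 3*(-27) = 27
y[7] = -3*27 - 3*18 = -135
y[8] = -3*(-135) - 3*27 = 324
y[9] = -3*324 - 3*(-135) = -567
Sum = (-1) + 5 + (-12) + 21 + (-27) + 18 + 27 + (-135) + 324 + (-567) = -347

-347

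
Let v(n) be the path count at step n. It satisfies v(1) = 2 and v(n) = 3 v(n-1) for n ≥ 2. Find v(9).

13122

v(2) = 3(2) = 6
v(3) = 3(6) = 18
v(4) = 3(18) = 54
v(5) = 3(54) = 162
v(6) = 3(162) = 486
v(7) = 3(486) = 1458
v(8) = 3(1458) = 4374
v(9) = 3(4374) = 13122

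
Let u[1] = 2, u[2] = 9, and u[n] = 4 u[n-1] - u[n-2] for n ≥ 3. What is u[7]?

u[3] = 4·9 - 2 = 34
u[4] = 4·34 - 9 = 127
u[5] = 4·127 - 34 = 474
u[6] = 4·474 - 127 = 1769
u[7] = 4·1769 - 474 = 6602

6602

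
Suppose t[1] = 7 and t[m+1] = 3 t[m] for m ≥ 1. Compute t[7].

5103

t[2] = 3·7 = 21
t[3] = 3·21 = 63
t[4] = 3·63 = 189
t[5] = 3·189 = 567
t[6] = 3·567 = 1701
t[7] = 3·1701 = 5103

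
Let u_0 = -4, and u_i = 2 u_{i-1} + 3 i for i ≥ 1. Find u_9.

991

u_1 = 2·(-4) + 3 = -5
u_2 = 2·(-5) + 6 = -4
u_3 = 2·(-4) + 9 = 1
u_4 = 2·1 + 12 = 14
u_5 = 2·14 + 15 = 43
u_6 = 2·43 + 18 = 104
u_7 = 2·104 + 21 = 229
u_8 = 2·229 + 24 = 482
u_9 = 2·482 + 27 = 991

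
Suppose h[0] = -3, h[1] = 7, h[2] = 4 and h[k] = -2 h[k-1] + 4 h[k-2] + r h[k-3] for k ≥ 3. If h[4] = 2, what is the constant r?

2

h[3] = 20 - 3r
h[4] = -24 + 13r
So -24 + 13r = 2, giving r = 2.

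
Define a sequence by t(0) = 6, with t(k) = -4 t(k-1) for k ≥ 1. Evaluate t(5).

t(1) = -4·6 = -24
t(2) = -4·(-24) = 96
t(3) = -4·96 = -384
t(4) = -4·(-384) = 1536
t(5) = -4·1536 = -6144

-6144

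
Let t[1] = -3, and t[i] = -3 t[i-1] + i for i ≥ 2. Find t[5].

-277

t[2] = -3*(-3) + 2 = 11
t[3] = -3*11 + 3 = -30
t[4] = -3*(-30) + 4 = 94
t[5] = -3*94 + 5 = -277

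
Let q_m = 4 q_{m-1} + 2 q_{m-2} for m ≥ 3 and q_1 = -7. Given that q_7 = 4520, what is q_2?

Let q_2 = z.
q_3 = -14 + 4z
q_4 = -56 + 18z
q_5 = -252 + 80z
q_6 = -1120 + 356z
q_7 = -4984 + 1584z
So -4984 + 1584z = 4520, giving z = 6.

6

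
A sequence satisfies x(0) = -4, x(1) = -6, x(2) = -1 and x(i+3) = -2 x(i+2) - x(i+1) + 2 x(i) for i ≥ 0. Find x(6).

-29

x(3) = -2(-1) - (-6) + 2(-4) = 0
x(4) = -2(0) - (-1) + 2(-6) = -11
x(5) = -2(-11) - 0 + 2(-1) = 20
x(6) = -2(20) - (-11) + 2(0) = -29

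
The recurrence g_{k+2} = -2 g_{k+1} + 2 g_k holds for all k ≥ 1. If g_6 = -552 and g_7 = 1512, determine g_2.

-6

Rearranging, g_{k-2} = (g_k + 2 g_{k-1}) / 2.
g_5 = (1512 + 2(-552)) / 2 = 408/2 = 204
g_4 = (-552 + 2(204)) / 2 = -144/2 = -72
g_3 = (204 + 2(-72)) / 2 = 60/2 = 30
g_2 = (-72 + 2(30)) / 2 = -12/2 = -6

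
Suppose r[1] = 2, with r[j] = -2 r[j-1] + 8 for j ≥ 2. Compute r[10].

r[2] = -2·2 + 8 = 4
r[3] = -2·4 + 8 = 0
r[4] = -2·0 + 8 = 8
r[5] = -2·8 + 8 = -8
r[6] = -2·(-8) + 8 = 24
r[7] = -2·24 + 8 = -40
r[8] = -2·(-40) + 8 = 88
r[9] = -2·88 + 8 = -168
r[10] = -2·(-168) + 8 = 344

344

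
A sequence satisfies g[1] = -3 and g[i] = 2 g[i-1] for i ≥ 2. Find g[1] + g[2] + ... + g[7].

-381

g[2] = 2(-3) = -6
g[3] = 2(-6) = -12
g[4] = 2(-12) = -24
g[5] = 2(-24) = -48
g[6] = 2(-48) = -96
g[7] = 2(-96) = -192
Sum = (-3) + (-6) + (-12) + (-24) + (-48) + (-96) + (-192) = -381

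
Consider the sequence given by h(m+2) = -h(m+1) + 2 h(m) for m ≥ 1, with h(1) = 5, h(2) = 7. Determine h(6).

27

h(3) = -7 + 2·5 = 3
h(4) = -3 + 2·7 = 11
h(5) = -11 + 2·3 = -5
h(6) = -(-5) + 2·11 = 27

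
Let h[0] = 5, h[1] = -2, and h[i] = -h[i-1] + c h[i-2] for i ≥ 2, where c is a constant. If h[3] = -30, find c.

4

h[2] = 2 + 5c
h[3] = -2 - 7c
So -2 - 7c = -30, giving c = 4.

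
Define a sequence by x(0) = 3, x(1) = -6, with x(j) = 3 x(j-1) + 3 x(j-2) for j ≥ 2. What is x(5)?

-621

x(2) = 3*(-6) + 3*3 = -9
x(3) = 3*(-9) + 3*(-6) = -45
x(4) = 3*(-45) + 3*(-9) = -162
x(5) = 3*(-162) + 3*(-45) = -621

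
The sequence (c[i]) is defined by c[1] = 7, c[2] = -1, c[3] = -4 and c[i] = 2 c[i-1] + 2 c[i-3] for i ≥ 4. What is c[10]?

488

c[4] = 2(-4) + 2(7) = 6
c[5] = 2(6) + 2(-1) = 10
c[6] = 2(10) + 2(-4) = 12
c[7] = 2(12) + 2(6) = 36
c[8] = 2(36) + 2(10) = 92
c[9] = 2(92) + 2(12) = 208
c[10] = 2(208) + 2(36) = 488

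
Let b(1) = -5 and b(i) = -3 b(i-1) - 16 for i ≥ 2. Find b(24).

94143178823

The fixed point is -16/(1 + 3) = -4, so b(i) + 4 = -3(b(i-1) + 4).
Hence b(i) = -1·(-3)^{i-1} - 4.
b(24) = -1·(-3)^{23} - 4 = -1·-94143178827 - 4 = 94143178823.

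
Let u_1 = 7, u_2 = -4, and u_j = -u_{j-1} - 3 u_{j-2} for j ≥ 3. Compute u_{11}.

u_3 = -(-4) - 3*7 = -17
u_4 = -(-17) - 3*(-4) = 29
u_5 = -29 - 3*(-17) = 22
u_6 = -22 - 3*29 = -109
u_7 = -(-109) - 3*22 = 43
u_8 = -43 - 3*(-109) = 284
u_9 = -284 - 3*43 = -413
u_{10} = -(-413) - 3*284 = -439
u_{11} = -(-439) - 3*(-413) = 1678

1678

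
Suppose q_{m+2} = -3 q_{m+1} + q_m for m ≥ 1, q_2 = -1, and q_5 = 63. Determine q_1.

3

Let q_1 = z.
q_3 = 3 + z
q_4 = -10 - 3z
q_5 = 33 + 10z
So 33 + 10z = 63, giving z = 3.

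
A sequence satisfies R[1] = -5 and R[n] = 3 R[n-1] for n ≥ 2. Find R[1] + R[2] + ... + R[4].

-200

R[2] = 3(-5) = -15
R[3] = 3(-15) = -45
R[4] = 3(-45) = -135
Sum = (-5) + (-15) + (-45) + (-135) = -200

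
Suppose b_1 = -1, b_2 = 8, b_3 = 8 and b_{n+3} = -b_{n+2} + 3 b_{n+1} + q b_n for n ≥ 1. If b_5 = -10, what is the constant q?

b_4 = 16 - q
b_5 = 8 + 9q
So 8 + 9q = -10, giving q = -2.

-2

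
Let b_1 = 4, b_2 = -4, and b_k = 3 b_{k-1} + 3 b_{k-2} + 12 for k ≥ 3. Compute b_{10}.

b_3 = 3·(-4) + 3·4 + 12 = 12
b_4 = 3·12 + 3·(-4) + 12 = 36
b_5 = 3·36 + 3·12 + 12 = 156
b_6 = 3·156 + 3·36 + 12 = 588
b_7 = 3·588 + 3·156 + 12 = 2244
b_8 = 3·2244 + 3·588 + 12 = 8508
b_9 = 3·8508 + 3·2244 + 12 = 32268
b_{10} = 3·32268 + 3·8508 + 12 = 122340

122340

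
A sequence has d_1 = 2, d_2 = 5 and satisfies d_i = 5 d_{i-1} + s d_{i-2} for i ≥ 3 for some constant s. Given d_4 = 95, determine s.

d_3 = 25 + 2s
d_4 = 125 + 15s
So 125 + 15s = 95, giving s = -2.

-2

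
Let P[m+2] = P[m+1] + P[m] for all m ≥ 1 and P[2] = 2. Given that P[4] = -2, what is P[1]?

Let P[1] = x.
P[3] = 2 + x
P[4] = 4 + x
So 4 + x = -2, giving x = -6.

-6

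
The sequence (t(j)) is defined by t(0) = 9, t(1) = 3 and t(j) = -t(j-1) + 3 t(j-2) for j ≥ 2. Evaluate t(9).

t(2) = -3 + 3·9 = 24
t(3) = -24 + 3·3 = -15
t(4) = -(-15) + 3·24 = 87
t(5) = -87 + 3·(-15) = -132
t(6) = -(-132) + 3·87 = 393
t(7) = -393 + 3·(-132) = -789
t(8) = -(-789) + 3·393 = 1968
t(9) = -1968 + 3·(-789) = -4335

-4335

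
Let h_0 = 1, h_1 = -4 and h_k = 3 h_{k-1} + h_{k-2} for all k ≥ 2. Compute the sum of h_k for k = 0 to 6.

h_2 = 3·(-4) + 1 = -11
h_3 = 3·(-11) + (-4) = -37
h_4 = 3·(-37) + (-11) = -122
h_5 = 3·(-122) + (-37) = -403
h_6 = 3·(-403) + (-122) = -1331
Sum = 1 + (-4) + (-11) + (-37) + (-122) + (-403) + (-1331) = -1907

-1907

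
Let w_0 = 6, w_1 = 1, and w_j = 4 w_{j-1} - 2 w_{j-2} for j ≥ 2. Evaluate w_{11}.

-653344

w_2 = 4·1 - 2·6 = -8
w_3 = 4·(-8) - 2·1 = -34
w_4 = 4·(-34) - 2·(-8) = -120
w_5 = 4·(-120) - 2·(-34) = -412
w_6 = 4·(-412) - 2·(-120) = -1408
w_7 = 4·(-1408) - 2·(-412) = -4808
w_8 = 4·(-4808) - 2·(-1408) = -16416
w_9 = 4·(-16416) - 2·(-4808) = -56048
w_{10} = 4·(-56048) - 2·(-16416) = -191360
w_{11} = 4·(-191360) - 2·(-56048) = -653344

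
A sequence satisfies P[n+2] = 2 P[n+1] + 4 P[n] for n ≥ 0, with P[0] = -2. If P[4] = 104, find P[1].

Let P[1] = w.
P[2] = -8 + 2w
P[3] = -16 + 8w
P[4] = -64 + 24w
So -64 + 24w = 104, giving w = 7.

7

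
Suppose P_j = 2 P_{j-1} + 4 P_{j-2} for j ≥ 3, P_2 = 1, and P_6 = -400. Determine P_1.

-5

Let P_1 = x.
P_3 = 2 + 4x
P_4 = 8 + 8x
P_5 = 24 + 32x
P_6 = 80 + 96x
So 80 + 96x = -400, giving x = -5.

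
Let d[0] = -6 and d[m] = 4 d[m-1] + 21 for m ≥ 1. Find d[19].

274877906937

The fixed point is 21/(1 - 4) = -7, so d[m] + 7 = 4(d[m-1] + 7).
Hence d[m] = 1·4^m - 7.
d[19] = 1·4^{19} - 7 = 1·274877906944 - 7 = 274877906937.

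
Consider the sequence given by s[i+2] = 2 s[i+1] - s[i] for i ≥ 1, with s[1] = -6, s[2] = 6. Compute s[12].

s[3] = 2(6) - (-6) = 18
s[4] = 2(18) - 6 = 30
s[5] = 2(30) - 18 = 42
s[6] = 2(42) - 30 = 54
s[7] = 2(54) - 42 = 66
s[8] = 2(66) - 54 = 78
s[9] = 2(78) - 66 = 90
s[10] = 2(90) - 78 = 102
s[11] = 2(102) - 90 = 114
s[12] = 2(114) - 102 = 126

126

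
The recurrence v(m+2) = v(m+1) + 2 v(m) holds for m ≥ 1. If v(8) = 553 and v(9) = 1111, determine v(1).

Rearranging, v(m-2) = (v(m) - v(m-1)) / 2.
v(7) = (1111 - 553) / 2 = 558/2 = 279
v(6) = (553 - 279) / 2 = 274/2 = 137
v(5) = (279 - 137) / 2 = 142/2 = 71
v(4) = (137 - 71) / 2 = 66/2 = 33
v(3) = (71 - 33) / 2 = 38/2 = 19
v(2) = (33 - 19) / 2 = 14/2 = 7
v(1) = (19 - 7) / 2 = 12/2 = 6

6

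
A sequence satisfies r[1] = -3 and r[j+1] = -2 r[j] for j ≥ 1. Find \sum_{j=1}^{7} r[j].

r[2] = -2·(-3) = 6
r[3] = -2·6 = -12
r[4] = -2·(-12) = 24
r[5] = -2·24 = -48
r[6] = -2·(-48) = 96
r[7] = -2·96 = -192
Sum = (-3) + 6 + (-12) + 24 + (-48) + 96 + (-192) = -129

-129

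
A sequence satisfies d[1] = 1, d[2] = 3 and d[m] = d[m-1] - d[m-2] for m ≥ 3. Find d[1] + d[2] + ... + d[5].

d[3] = 3 - 1 = 2
d[4] = 2 - 3 = -1
d[5] = (-1) - 2 = -3
Sum = 1 + 3 + 2 + (-1) + (-3) = 2

2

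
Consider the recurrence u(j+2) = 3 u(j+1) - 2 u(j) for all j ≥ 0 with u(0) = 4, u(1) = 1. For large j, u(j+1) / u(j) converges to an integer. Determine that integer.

The characteristic equation is r^2 - 3r + 2 = 0, which factors as (r - 2)(r - 1) = 0.
So the roots are 2 and 1. Since |2| > |1| and the coefficient of 2^j is non-zero, the ratio tends to 2.

2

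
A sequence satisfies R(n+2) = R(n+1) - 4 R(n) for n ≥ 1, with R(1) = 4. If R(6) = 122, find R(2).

Let R(2) = v.
R(3) = -16 + v
R(4) = -16 - 3v
R(5) = 48 - 7v
R(6) = 112 + 5v
So 112 + 5v = 122, giving v = 2.

2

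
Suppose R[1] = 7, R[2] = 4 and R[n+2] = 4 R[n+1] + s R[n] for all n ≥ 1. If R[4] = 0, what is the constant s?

-2

R[3] = 16 + 7s
R[4] = 64 + 32s
So 64 + 32s = 0, giving s = -2.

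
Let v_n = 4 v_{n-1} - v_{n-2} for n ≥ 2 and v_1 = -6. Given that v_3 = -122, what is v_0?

Let v_0 = w.
v_2 = -24 - w
v_3 = -90 - 4w
So -90 - 4w = -122, giving w = 8.

8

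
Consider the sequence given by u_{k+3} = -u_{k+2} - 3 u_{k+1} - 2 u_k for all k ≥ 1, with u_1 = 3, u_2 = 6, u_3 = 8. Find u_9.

u_4 = -8 - 3*6 - 2*3 = -32
u_5 = -(-32) - 3*8 - 2*6 = -4
u_6 = -(-4) - 3*(-32) - 2*8 = 84
u_7 = -84 - 3*(-4) - 2*(-32) = -8
u_8 = -(-8) - 3*84 - 2*(-4) = -236
u_9 = -(-236) - 3*(-8) - 2*84 = 92

92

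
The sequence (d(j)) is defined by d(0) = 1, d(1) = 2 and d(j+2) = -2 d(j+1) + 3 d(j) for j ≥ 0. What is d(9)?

4922

d(2) = -2·2 + 3·1 = -1
d(3) = -2·(-1) + 3·2 = 8
d(4) = -2·8 + 3·(-1) = -19
d(5) = -2·(-19) + 3·8 = 62
d(6) = -2·62 + 3·(-19) = -181
d(7) = -2·(-181) + 3·62 = 548
d(8) = -2·548 + 3·(-181) = -1639
d(9) = -2·(-1639) + 3·548 = 4922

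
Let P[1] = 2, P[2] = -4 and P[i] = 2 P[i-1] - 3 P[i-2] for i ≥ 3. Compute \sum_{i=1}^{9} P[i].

-142

P[3] = 2*(-4) - 3*2 = -14
P[4] = 2*(-14) - 3*(-4) = -16
P[5] = 2*(-16) - 3*(-14) = 10
P[6] = 2*10 - 3*(-16) = 68
P[7] = 2*68 - 3*10 = 106
P[8] = 2*106 - 3*68 = 8
P[9] = 2*8 - 3*106 = -302
Sum = 2 + (-4) + (-14) + (-16) + 10 + 68 + 106 + 8 + (-302) = -142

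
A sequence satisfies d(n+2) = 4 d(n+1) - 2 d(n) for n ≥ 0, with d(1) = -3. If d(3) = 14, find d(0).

Let d(0) = x.
d(2) = -12 - 2x
d(3) = -42 - 8x
So -42 - 8x = 14, giving x = -7.

-7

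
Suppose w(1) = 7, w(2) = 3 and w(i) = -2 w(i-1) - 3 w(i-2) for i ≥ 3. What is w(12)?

w(3) = -2*3 - 3*7 = -27
w(4) = -2*(-27) - 3*3 = 45
w(5) = -2*45 - 3*(-27) = -9
w(6) = -2*(-9) - 3*45 = -117
w(7) = -2*(-117) - 3*(-9) = 261
w(8) = -2*261 - 3*(-117) = -171
w(9) = -2*(-171) - 3*261 = -441
w(10) = -2*(-441) - 3*(-171) = 1395
w(11) = -2*1395 - 3*(-441) = -1467
w(12) = -2*(-1467) - 3*1395 = -1251

-1251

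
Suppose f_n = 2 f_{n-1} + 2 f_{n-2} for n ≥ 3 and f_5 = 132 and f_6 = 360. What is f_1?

Rearranging, f_{n-2} = (f_n - 2 f_{n-1}) / 2.
f_4 = (360 - 2(132)) / 2 = 96/2 = 48
f_3 = (132 - 2(48)) / 2 = 36/2 = 18
f_2 = (48 - 2(18)) / 2 = 12/2 = 6
f_1 = (18 - 2(6)) / 2 = 6/2 = 3

3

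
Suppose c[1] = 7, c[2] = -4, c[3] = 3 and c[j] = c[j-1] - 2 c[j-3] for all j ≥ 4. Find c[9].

c[4] = 3 - 2(7) = -11
c[5] = (-11) - 2(-4) = -3
c[6] = (-3) - 2(3) = -9
c[7] = (-9) - 2(-11) = 13
c[8] = 13 - 2(-3) = 19
c[9] = 19 - 2(-9) = 37

37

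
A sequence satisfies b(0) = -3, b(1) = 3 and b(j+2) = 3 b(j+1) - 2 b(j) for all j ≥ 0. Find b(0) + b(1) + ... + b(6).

b(2) = 3·3 - 2·(-3) = 15
b(3) = 3·15 - 2·3 = 39
b(4) = 3·39 - 2·15 = 87
b(5) = 3·87 - 2·39 = 183
b(6) = 3·183 - 2·87 = 375
Sum = (-3) + 3 + 15 + 39 + 87 + 183 + 375 = 699

699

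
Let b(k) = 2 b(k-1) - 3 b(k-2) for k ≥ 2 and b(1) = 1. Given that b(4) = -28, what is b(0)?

8

Let b(0) = v.
b(2) = 2 - 3v
b(3) = 1 - 6v
b(4) = -4 - 3v
So -4 - 3v = -28, giving v = 8.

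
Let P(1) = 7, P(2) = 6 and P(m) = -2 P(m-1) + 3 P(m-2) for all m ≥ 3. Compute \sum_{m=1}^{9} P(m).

P(3) = -2*6 + 3*7 = 9
P(4) = -2*9 + 3*6 = 0
P(5) = -2*0 + 3*9 = 27
P(6) = -2*27 + 3*0 = -54
P(7) = -2*(-54) + 3*27 = 189
P(8) = -2*189 + 3*(-54) = -540
P(9) = -2*(-540) + 3*189 = 1647
Sum = 7 + 6 + 9 + 0 + 27 + (-54) + 189 + (-540) + 1647 = 1291

1291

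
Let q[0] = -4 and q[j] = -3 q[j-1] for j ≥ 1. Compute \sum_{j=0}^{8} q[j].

q[1] = -3·(-4) = 12
q[2] = -3·12 = -36
q[3] = -3·(-36) = 108
q[4] = -3·108 = -324
q[5] = -3·(-324) = 972
q[6] = -3·972 = -2916
q[7] = -3·(-2916) = 8748
q[8] = -3·8748 = -26244
Sum = (-4) + 12 + (-36) + 108 + (-324) + 972 + (-2916) + 8748 + (-26244) = -19684

-19684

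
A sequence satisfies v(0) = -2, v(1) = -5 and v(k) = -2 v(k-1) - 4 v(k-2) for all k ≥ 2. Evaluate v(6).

-128

v(2) = -2·(-5) - 4·(-2) = 18
v(3) = -2·18 - 4·(-5) = -16
v(4) = -2·(-16) - 4·18 = -40
v(5) = -2·(-40) - 4·(-16) = 144
v(6) = -2·144 - 4·(-40) = -128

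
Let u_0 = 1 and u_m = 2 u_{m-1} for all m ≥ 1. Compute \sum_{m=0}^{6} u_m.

u_1 = 2(1) = 2
u_2 = 2(2) = 4
u_3 = 2(4) = 8
u_4 = 2(8) = 16
u_5 = 2(16) = 32
u_6 = 2(32) = 64
Sum = 1 + 2 + 4 + 8 + 16 + 32 + 64 = 127

127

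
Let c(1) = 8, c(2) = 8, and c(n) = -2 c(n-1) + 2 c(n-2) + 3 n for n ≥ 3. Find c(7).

23

c(3) = -2*8 + 2*8 + 9 = 9
c(4) = -2*9 + 2*8 + 12 = 10
c(5) = -2*10 + 2*9 + 15 = 13
c(6) = -2*13 + 2*10 + 18 = 12
c(7) = -2*12 + 2*13 + 21 = 23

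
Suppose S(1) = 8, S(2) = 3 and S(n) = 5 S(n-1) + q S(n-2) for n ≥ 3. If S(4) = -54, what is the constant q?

-3

S(3) = 15 + 8q
S(4) = 75 + 43q
So 75 + 43q = -54, giving q = -3.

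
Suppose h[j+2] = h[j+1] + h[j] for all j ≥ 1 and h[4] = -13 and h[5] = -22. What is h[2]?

Rearranging, h[j-2] = h[j] - h[j-1].
h[3] = -22 - (-13) = -9
h[2] = -13 - (-9) = -4

-4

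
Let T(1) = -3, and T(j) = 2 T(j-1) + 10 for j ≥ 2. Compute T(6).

T(2) = 2·(-3) + 10 = 4
T(3) = 2·4 + 10 = 18
T(4) = 2·18 + 10 = 46
T(5) = 2·46 + 10 = 102
T(6) = 2·102 + 10 = 214

214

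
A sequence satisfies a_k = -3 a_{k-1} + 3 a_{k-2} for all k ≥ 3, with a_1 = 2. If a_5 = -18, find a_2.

2

Let a_2 = w.
a_3 = 6 - 3w
a_4 = -18 + 12w
a_5 = 72 - 45w
So 72 - 45w = -18, giving w = 2.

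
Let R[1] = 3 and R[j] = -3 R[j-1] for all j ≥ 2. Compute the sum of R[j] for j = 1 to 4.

-60

R[2] = -3*3 = -9
R[3] = -3*(-9) = 27
R[4] = -3*27 = -81
Sum = 3 + (-9) + 27 + (-81) = -60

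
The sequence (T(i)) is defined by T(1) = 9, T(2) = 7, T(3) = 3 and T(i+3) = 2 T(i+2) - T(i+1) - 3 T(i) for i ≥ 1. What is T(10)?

1871

T(4) = 2(3) - 7 - 3(9) = -28
T(5) = 2(-28) - 3 - 3(7) = -80
T(6) = 2(-80) - (-28) - 3(3) = -141
T(7) = 2(-141) - (-80) - 3(-28) = -118
T(8) = 2(-118) - (-141) - 3(-80) = 145
T(9) = 2(145) - (-118) - 3(-141) = 831
T(10) = 2(831) - 145 - 3(-118) = 1871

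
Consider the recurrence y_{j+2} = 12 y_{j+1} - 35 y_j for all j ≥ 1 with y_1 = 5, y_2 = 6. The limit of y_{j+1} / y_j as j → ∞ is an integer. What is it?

The characteristic equation is r^2 - 12r + 35 = 0, which factors as (r - 7)(r - 5) = 0.
So the roots are 7 and 5. Since |7| > |5| and the coefficient of 7^j is non-zero, the ratio tends to 7.

7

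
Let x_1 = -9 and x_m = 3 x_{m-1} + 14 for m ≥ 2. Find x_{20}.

-2324522941

The fixed point is 14/(1 - 3) = -7, so x_m + 7 = 3(x_{m-1} + 7).
Hence x_m = -2·3^{m-1} - 7.
x_{20} = -2·3^{19} - 7 = -2·1162261467 - 7 = -2324522941.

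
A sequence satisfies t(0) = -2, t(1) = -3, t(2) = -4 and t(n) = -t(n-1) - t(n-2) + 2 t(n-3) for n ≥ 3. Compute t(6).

t(3) = -(-4) - (-3) + 2*(-2) = 3
t(4) = -3 - (-4) + 2*(-3) = -5
t(5) = -(-5) - 3 + 2*(-4) = -6
t(6) = -(-6) - (-5) + 2*3 = 17

17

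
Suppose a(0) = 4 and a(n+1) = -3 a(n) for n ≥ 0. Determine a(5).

a(1) = -3·4 = -12
a(2) = -3·(-12) = 36
a(3) = -3·36 = -108
a(4) = -3·(-108) = 324
a(5) = -3·324 = -972

-972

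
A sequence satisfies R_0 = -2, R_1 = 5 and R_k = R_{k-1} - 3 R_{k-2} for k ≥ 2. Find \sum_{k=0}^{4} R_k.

-27

R_2 = 5 - 3(-2) = 11
R_3 = 11 - 3(5) = -4
R_4 = (-4) - 3(11) = -37
Sum = (-2) + 5 + 11 + (-4) + (-37) = -27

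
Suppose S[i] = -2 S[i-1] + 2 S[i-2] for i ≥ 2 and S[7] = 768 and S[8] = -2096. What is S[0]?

Rearranging, S[i-2] = (S[i] + 2 S[i-1]) / 2.
S[6] = (-2096 + 2*768) / 2 = -560/2 = -280
S[5] = (768 + 2*(-280)) / 2 = 208/2 = 104
S[4] = (-280 + 2*104) / 2 = -72/2 = -36
S[3] = (104 + 2*(-36)) / 2 = 32/2 = 16
S[2] = (-36 + 2*16) / 2 = -4/2 = -2
S[1] = (16 + 2*(-2)) / 2 = 12/2 = 6
S[0] = (-2 + 2*6) / 2 = 10/2 = 5

5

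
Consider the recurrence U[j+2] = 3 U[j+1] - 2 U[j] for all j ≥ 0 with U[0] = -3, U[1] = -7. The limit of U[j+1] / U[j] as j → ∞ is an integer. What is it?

The characteristic equation is r^2 - 3r + 2 = 0, which factors as (r - 2)(r - 1) = 0.
So the roots are 2 and 1. Since |2| > |1| and the coefficient of 2^j is non-zero, the ratio tends to 2.

2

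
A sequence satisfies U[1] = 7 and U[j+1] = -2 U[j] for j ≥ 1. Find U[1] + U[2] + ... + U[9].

1197

U[2] = -2(7) = -14
U[3] = -2(-14) = 28
U[4] = -2(28) = -56
U[5] = -2(-56) = 112
U[6] = -2(112) = -224
U[7] = -2(-224) = 448
U[8] = -2(448) = -896
U[9] = -2(-896) = 1792
Sum = 7 + (-14) + 28 + (-56) + 112 + (-224) + 448 + (-896) + 1792 = 1197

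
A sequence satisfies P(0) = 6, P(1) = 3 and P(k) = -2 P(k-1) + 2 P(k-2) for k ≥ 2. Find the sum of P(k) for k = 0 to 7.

P(2) = -2(3) + 2(6) = 6
P(3) = -2(6) + 2(3) = -6
P(4) = -2(-6) + 2(6) = 24
P(5) = -2(24) + 2(-6) = -60
P(6) = -2(-60) + 2(24) = 168
P(7) = -2(168) + 2(-60) = -456
Sum = 6 + 3 + 6 + (-6) + 24 + (-60) + 168 + (-456) = -315

-315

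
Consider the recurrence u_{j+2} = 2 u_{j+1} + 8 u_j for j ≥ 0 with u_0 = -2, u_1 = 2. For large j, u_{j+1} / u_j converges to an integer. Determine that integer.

4

The characteristic equation is r^2 - 2r - 8 = 0, which factors as (r - 4)(r + 2) = 0.
So the roots are 4 and -2. Since |4| > |-2| and the coefficient of 4^j is non-zero, the ratio tends to 4.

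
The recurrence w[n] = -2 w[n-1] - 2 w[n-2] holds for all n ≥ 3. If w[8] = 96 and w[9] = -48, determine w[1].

Rearranging, w[n-2] = (w[n] + 2 w[n-1]) / -2.
w[7] = (-48 + 2(96)) / -2 = 144/-2 = -72
w[6] = (96 + 2(-72)) / -2 = -48/-2 = 24
w[5] = (-72 + 2(24)) / -2 = -24/-2 = 12
w[4] = (24 + 2(12)) / -2 = 48/-2 = -24
w[3] = (12 + 2(-24)) / -2 = -36/-2 = 18
w[2] = (-24 + 2(18)) / -2 = 12/-2 = -6
w[1] = (18 + 2(-6)) / -2 = 6/-2 = -3

-3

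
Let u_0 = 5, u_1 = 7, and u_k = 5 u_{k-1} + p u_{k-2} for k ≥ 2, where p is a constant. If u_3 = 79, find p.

-3

u_2 = 35 + 5p
u_3 = 175 + 32p
So 175 + 32p = 79, giving p = -3.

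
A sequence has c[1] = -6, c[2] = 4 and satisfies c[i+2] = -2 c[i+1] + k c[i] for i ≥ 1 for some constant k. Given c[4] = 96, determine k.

c[3] = -8 - 6k
c[4] = 16 + 16k
So 16 + 16k = 96, giving k = 5.

5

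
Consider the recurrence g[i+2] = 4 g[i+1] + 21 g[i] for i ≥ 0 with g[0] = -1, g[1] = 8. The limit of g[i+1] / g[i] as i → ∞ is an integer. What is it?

The characteristic equation is r^2 - 4r - 21 = 0, which factors as (r - 7)(r + 3) = 0.
So the roots are 7 and -3. Since |7| > |-3| and the coefficient of 7^i is non-zero, the ratio tends to 7.

7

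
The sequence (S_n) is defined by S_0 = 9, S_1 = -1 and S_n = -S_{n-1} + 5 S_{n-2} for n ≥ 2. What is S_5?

S_2 = -(-1) + 5(9) = 46
S_3 = -46 + 5(-1) = -51
S_4 = -(-51) + 5(46) = 281
S_5 = -281 + 5(-51) = -536

-536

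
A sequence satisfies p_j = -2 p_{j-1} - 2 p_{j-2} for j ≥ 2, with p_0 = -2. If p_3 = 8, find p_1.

8

Let p_1 = y.
p_2 = 4 - 2y
p_3 = -8 + 2y
So -8 + 2y = 8, giving y = 8.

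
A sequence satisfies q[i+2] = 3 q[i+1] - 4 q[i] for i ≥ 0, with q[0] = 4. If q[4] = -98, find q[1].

Let q[1] = w.
q[2] = -16 + 3w
q[3] = -48 + 5w
q[4] = -80 + 3w
So -80 + 3w = -98, giving w = -6.

-6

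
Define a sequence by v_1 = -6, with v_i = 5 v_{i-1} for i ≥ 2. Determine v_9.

v_2 = 5·(-6) = -30
v_3 = 5·(-30) = -150
v_4 = 5·(-150) = -750
v_5 = 5·(-750) = -3750
v_6 = 5·(-3750) = -18750
v_7 = 5·(-18750) = -93750
v_8 = 5·(-93750) = -468750
v_9 = 5·(-468750) = -2343750

-2343750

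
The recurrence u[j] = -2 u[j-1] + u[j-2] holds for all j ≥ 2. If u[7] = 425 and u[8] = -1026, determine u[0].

Rearranging, u[j-2] = u[j] + 2 u[j-1].
u[6] = -1026 + 2*425 = -176
u[5] = 425 + 2*(-176) = 73
u[4] = -176 + 2*73 = -30
u[3] = 73 + 2*(-30) = 13
u[2] = -30 + 2*13 = -4
u[1] = 13 + 2*(-4) = 5
u[0] = -4 + 2*5 = 6

6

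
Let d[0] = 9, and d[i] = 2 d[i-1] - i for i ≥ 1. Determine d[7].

d[1] = 2(9) - 1 = 17
d[2] = 2(17) - 2 = 32
d[3] = 2(32) - 3 = 61
d[4] = 2(61) - 4 = 118
d[5] = 2(118) - 5 = 231
d[6] = 2(231) - 6 = 456
d[7] = 2(456) - 7 = 905

905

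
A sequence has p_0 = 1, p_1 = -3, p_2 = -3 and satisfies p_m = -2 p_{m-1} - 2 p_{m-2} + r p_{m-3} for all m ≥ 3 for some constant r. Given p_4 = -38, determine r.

4

p_3 = 12 + r
p_4 = -18 - 5r
So -18 - 5r = -38, giving r = 4.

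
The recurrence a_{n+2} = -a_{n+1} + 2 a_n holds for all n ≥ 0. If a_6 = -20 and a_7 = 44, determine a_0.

Rearranging, a_{n-2} = (a_n + a_{n-1}) / 2.
a_5 = (44 + (-20)) / 2 = 24/2 = 12
a_4 = (-20 + 12) / 2 = -8/2 = -4
a_3 = (12 + (-4)) / 2 = 8/2 = 4
a_2 = (-4 + 4) / 2 = 0/2 = 0
a_1 = (4 + 0) / 2 = 4/2 = 2
a_0 = (0 + 2) / 2 = 2/2 = 1

1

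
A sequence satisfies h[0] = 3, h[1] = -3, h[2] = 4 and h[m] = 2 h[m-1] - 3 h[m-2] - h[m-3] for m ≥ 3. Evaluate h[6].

h[3] = 2·4 - 3·(-3) - 3 = 14
h[4] = 2·14 - 3·4 - (-3) = 19
h[5] = 2·19 - 3·14 - 4 = -8
h[6] = 2·(-8) - 3·19 - 14 = -87

-87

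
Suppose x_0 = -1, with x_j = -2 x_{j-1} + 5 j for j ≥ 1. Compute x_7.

283

x_1 = -2·(-1) + 5 = 7
x_2 = -2·7 + 10 = -4
x_3 = -2·(-4) + 15 = 23
x_4 = -2·23 + 20 = -26
x_5 = -2·(-26) + 25 = 77
x_6 = -2·77 + 30 = -124
x_7 = -2·(-124) + 35 = 283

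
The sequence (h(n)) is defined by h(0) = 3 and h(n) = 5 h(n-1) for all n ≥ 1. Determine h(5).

9375

h(1) = 5·3 = 15
h(2) = 5·15 = 75
h(3) = 5·75 = 375
h(4) = 5·375 = 1875
h(5) = 5·1875 = 9375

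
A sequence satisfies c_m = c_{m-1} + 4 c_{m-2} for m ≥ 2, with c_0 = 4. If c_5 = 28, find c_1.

Let c_1 = v.
c_2 = 16 + v
c_3 = 16 + 5v
c_4 = 80 + 9v
c_5 = 144 + 29v
So 144 + 29v = 28, giving v = -4.

-4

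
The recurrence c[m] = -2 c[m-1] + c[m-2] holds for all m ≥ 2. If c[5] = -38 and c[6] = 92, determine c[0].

Rearranging, c[m-2] = c[m] + 2 c[m-1].
c[4] = 92 + 2(-38) = 16
c[3] = -38 + 2(16) = -6
c[2] = 16 + 2(-6) = 4
c[1] = -6 + 2(4) = 2
c[0] = 4 + 2(2) = 8

8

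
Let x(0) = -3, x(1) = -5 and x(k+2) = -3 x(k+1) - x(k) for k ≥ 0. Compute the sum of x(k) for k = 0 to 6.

x(2) = -3·(-5) - (-3) = 18
x(3) = -3·18 - (-5) = -49
x(4) = -3·(-49) - 18 = 129
x(5) = -3·129 - (-49) = -338
x(6) = -3·(-338) - 129 = 885
Sum = (-3) + (-5) + 18 + (-49) + 129 + (-338) + 885 = 637

637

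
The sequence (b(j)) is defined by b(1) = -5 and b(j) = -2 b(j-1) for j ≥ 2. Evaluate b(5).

b(2) = -2(-5) = 10
b(3) = -2(10) = -20
b(4) = -2(-20) = 40
b(5) = -2(40) = -80

-80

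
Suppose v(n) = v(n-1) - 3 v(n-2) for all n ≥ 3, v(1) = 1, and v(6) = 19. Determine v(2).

4

Let v(2) = x.
v(3) = -3 + x
v(4) = -3 - 2x
v(5) = 6 - 5x
v(6) = 15 + x
So 15 + x = 19, giving x = 4.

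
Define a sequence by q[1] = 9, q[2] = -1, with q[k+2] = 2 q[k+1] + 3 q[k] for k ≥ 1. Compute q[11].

118105

q[3] = 2*(-1) + 3*9 = 25
q[4] = 2*25 + 3*(-1) = 47
q[5] = 2*47 + 3*25 = 169
q[6] = 2*169 + 3*47 = 479
q[7] = 2*479 + 3*169 = 1465
q[8] = 2*1465 + 3*479 = 4367
q[9] = 2*4367 + 3*1465 = 13129
q[10] = 2*13129 + 3*4367 = 39359
q[11] = 2*39359 + 3*13129 = 118105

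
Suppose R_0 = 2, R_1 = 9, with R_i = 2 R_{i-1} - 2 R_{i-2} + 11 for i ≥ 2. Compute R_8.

R_2 = 2·9 - 2·2 + 11 = 25
R_3 = 2·25 - 2·9 + 11 = 43
R_4 = 2·43 - 2·25 + 11 = 47
R_5 = 2·47 - 2·43 + 11 = 19
R_6 = 2·19 - 2·47 + 11 = -45
R_7 = 2·(-45) - 2·19 + 11 = -117
R_8 = 2·(-117) - 2·(-45) + 11 = -133

-133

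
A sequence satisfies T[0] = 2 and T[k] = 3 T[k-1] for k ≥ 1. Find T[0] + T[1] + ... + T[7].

6560

T[1] = 3·2 = 6
T[2] = 3·6 = 18
T[3] = 3·18 = 54
T[4] = 3·54 = 162
T[5] = 3·162 = 486
T[6] = 3·486 = 1458
T[7] = 3·1458 = 4374
Sum = 2 + 6 + 18 + 54 + 162 + 486 + 1458 + 4374 = 6560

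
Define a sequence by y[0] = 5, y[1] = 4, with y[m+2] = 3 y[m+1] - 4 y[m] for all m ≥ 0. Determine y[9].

y[2] = 3*4 - 4*5 = -8
y[3] = 3*(-8) - 4*4 = -40
y[4] = 3*(-40) - 4*(-8) = -88
y[5] = 3*(-88) - 4*(-40) = -104
y[6] = 3*(-104) - 4*(-88) = 40
y[7] = 3*40 - 4*(-104) = 536
y[8] = 3*536 - 4*40 = 1448
y[9] = 3*1448 - 4*536 = 2200

2200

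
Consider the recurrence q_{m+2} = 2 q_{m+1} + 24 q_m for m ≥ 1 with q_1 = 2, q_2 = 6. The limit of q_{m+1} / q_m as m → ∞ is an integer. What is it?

The characteristic equation is r^2 - 2r - 24 = 0, which factors as (r - 6)(r + 4) = 0.
So the roots are 6 and -4. Since |6| > |-4| and the coefficient of 6^m is non-zero, the ratio tends to 6.

6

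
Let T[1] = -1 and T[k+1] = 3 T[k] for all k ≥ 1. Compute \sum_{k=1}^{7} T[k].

T[2] = 3*(-1) = -3
T[3] = 3*(-3) = -9
T[4] = 3*(-9) = -27
T[5] = 3*(-27) = -81
T[6] = 3*(-81) = -243
T[7] = 3*(-243) = -729
Sum = (-1) + (-3) + (-9) + (-27) + (-81) + (-243) + (-729) = -1093

-1093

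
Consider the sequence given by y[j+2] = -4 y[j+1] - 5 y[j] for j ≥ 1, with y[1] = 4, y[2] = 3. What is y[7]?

-952

y[3] = -4*3 - 5*4 = -32
y[4] = -4*(-32) - 5*3 = 113
y[5] = -4*113 - 5*(-32) = -292
y[6] = -4*(-292) - 5*113 = 603
y[7] = -4*603 - 5*(-292) = -952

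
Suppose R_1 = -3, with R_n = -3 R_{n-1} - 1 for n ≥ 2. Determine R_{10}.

54128

R_2 = -3*(-3) - 1 = 8
R_3 = -3*8 - 1 = -25
R_4 = -3*(-25) - 1 = 74
R_5 = -3*74 - 1 = -223
R_6 = -3*(-223) - 1 = 668
R_7 = -3*668 - 1 = -2005
R_8 = -3*(-2005) - 1 = 6014
R_9 = -3*6014 - 1 = -18043
R_{10} = -3*(-18043) - 1 = 54128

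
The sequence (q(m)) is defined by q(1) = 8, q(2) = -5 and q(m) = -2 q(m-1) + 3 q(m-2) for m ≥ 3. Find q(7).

q(3) = -2*(-5) + 3*8 = 34
q(4) = -2*34 + 3*(-5) = -83
q(5) = -2*(-83) + 3*34 = 268
q(6) = -2*268 + 3*(-83) = -785
q(7) = -2*(-785) + 3*268 = 2374

2374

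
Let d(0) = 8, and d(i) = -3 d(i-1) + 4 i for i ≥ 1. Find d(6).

5292

d(1) = -3*8 + 4 = -20
d(2) = -3*(-20) + 8 = 68
d(3) = -3*68 + 12 = -192
d(4) = -3*(-192) + 16 = 592
d(5) = -3*592 + 20 = -1756
d(6) = -3*(-1756) + 24 = 5292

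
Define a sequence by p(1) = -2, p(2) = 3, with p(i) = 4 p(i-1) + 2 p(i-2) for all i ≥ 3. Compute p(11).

1304448

p(3) = 4·3 + 2·(-2) = 8
p(4) = 4·8 + 2·3 = 38
p(5) = 4·38 + 2·8 = 168
p(6) = 4·168 + 2·38 = 748
p(7) = 4·748 + 2·168 = 3328
p(8) = 4·3328 + 2·748 = 14808
p(9) = 4·14808 + 2·3328 = 65888
p(10) = 4·65888 + 2·14808 = 293168
p(11) = 4·293168 + 2·65888 = 1304448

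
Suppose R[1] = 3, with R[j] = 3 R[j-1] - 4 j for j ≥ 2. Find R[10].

-39343

R[2] = 3·3 - 8 = 1
R[3] = 3·1 - 12 = -9
R[4] = 3·(-9) - 16 = -43
R[5] = 3·(-43) - 20 = -149
R[6] = 3·(-149) - 24 = -471
R[7] = 3·(-471) - 28 = -1441
R[8] = 3·(-1441) - 32 = -4355
R[9] = 3·(-4355) - 36 = -13101
R[10] = 3·(-13101) - 40 = -39343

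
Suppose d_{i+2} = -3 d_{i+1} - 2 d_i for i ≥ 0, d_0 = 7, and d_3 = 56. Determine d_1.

Let d_1 = w.
d_2 = -14 - 3w
d_3 = 42 + 7w
So 42 + 7w = 56, giving w = 2.

2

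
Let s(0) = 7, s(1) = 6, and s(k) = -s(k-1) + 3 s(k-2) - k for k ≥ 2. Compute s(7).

s(2) = -6 + 3*7 - 2 = 13
s(3) = -13 + 3*6 - 3 = 2
s(4) = -2 + 3*13 - 4 = 33
s(5) = -33 + 3*2 - 5 = -32
s(6) = -(-32) + 3*33 - 6 = 125
s(7) = -125 + 3*(-32) - 7 = -228

-228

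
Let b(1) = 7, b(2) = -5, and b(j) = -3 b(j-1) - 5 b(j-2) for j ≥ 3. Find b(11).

b(3) = -3(-5) - 5(7) = -20
b(4) = -3(-20) - 5(-5) = 85
b(5) = -3(85) - 5(-20) = -155
b(6) = -3(-155) - 5(85) = 40
b(7) = -3(40) - 5(-155) = 655
b(8) = -3(655) - 5(40) = -2165
b(9) = -3(-2165) - 5(655) = 3220
b(10) = -3(3220) - 5(-2165) = 1165
b(11) = -3(1165) - 5(3220) = -19595

-19595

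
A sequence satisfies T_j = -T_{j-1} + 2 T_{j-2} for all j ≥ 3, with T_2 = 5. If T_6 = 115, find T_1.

Let T_1 = w.
T_3 = -5 + 2w
T_4 = 15 - 2w
T_5 = -25 + 6w
T_6 = 55 - 10w
So 55 - 10w = 115, giving w = -6.

-6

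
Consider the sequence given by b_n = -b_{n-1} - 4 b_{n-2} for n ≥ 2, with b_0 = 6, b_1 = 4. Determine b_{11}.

11276

b_2 = -4 - 4*6 = -28
b_3 = -(-28) - 4*4 = 12
b_4 = -12 - 4*(-28) = 100
b_5 = -100 - 4*12 = -148
b_6 = -(-148) - 4*100 = -252
b_7 = -(-252) - 4*(-148) = 844
b_8 = -844 - 4*(-252) = 164
b_9 = -164 - 4*844 = -3540
b_{10} = -(-3540) - 4*164 = 2884
b_{11} = -2884 - 4*(-3540) = 11276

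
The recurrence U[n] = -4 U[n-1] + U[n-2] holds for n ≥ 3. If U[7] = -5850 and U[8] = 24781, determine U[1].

2

Rearranging, U[n-2] = U[n] + 4 U[n-1].
U[6] = 24781 + 4*(-5850) = 1381
U[5] = -5850 + 4*1381 = -326
U[4] = 1381 + 4*(-326) = 77
U[3] = -326 + 4*77 = -18
U[2] = 77 + 4*(-18) = 5
U[1] = -18 + 4*5 = 2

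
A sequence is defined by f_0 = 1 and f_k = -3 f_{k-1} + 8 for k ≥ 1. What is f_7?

2189

f_1 = -3*1 + 8 = 5
f_2 = -3*5 + 8 = -7
f_3 = -3*(-7) + 8 = 29
f_4 = -3*29 + 8 = -79
f_5 = -3*(-79) + 8 = 245
f_6 = -3*245 + 8 = -727
f_7 = -3*(-727) + 8 = 2189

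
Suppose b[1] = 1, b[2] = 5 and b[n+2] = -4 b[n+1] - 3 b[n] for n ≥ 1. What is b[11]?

b[3] = -4*5 - 3*1 = -23
b[4] = -4*(-23) - 3*5 = 77
b[5] = -4*77 - 3*(-23) = -239
b[6] = -4*(-239) - 3*77 = 725
b[7] = -4*725 - 3*(-239) = -2183
b[8] = -4*(-2183) - 3*725 = 6557
b[9] = -4*6557 - 3*(-2183) = -19679
b[10] = -4*(-19679) - 3*6557 = 59045
b[11] = -4*59045 - 3*(-19679) = -177143

-177143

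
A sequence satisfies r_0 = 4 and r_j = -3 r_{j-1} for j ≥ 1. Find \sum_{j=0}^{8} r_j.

19684

r_1 = -3·4 = -12
r_2 = -3·(-12) = 36
r_3 = -3·36 = -108
r_4 = -3·(-108) = 324
r_5 = -3·324 = -972
r_6 = -3·(-972) = 2916
r_7 = -3·2916 = -8748
r_8 = -3·(-8748) = 26244
Sum = 4 + (-12) + 36 + (-108) + 324 + (-972) + 2916 + (-8748) + 26244 = 19684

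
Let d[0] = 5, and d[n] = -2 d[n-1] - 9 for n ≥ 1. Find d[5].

-259

d[1] = -2*5 - 9 = -19
d[2] = -2*(-19) - 9 = 29
d[3] = -2*29 - 9 = -67
d[4] = -2*(-67) - 9 = 125
d[5] = -2*125 - 9 = -259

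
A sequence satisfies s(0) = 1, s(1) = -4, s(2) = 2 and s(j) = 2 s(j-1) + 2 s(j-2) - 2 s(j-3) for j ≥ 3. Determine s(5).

-16

s(3) = 2·2 + 2·(-4) - 2·1 = -6
s(4) = 2·(-6) + 2·2 - 2·(-4) = 0
s(5) = 2·0 + 2·(-6) - 2·2 = -16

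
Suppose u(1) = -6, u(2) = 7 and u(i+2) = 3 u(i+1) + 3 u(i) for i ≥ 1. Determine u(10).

u(3) = 3(7) + 3(-6) = 3
u(4) = 3(3) + 3(7) = 30
u(5) = 3(30) + 3(3) = 99
u(6) = 3(99) + 3(30) = 387
u(7) = 3(387) + 3(99) = 1458
u(8) = 3(1458) + 3(387) = 5535
u(9) = 3(5535) + 3(1458) = 20979
u(10) = 3(20979) + 3(5535) = 79542

79542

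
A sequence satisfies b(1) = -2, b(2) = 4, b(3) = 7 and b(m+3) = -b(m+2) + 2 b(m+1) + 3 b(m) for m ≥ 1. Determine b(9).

88

b(4) = -7 + 2*4 + 3*(-2) = -5
b(5) = -(-5) + 2*7 + 3*4 = 31
b(6) = -31 + 2*(-5) + 3*7 = -20
b(7) = -(-20) + 2*31 + 3*(-5) = 67
b(8) = -67 + 2*(-20) + 3*31 = -14
b(9) = -(-14) + 2*67 + 3*(-20) = 88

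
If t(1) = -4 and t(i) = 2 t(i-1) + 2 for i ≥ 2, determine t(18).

The fixed point is 2/(1 - 2) = -2, so t(i) + 2 = 2(t(i-1) + 2).
Hence t(i) = -2·2^{i-1} - 2.
t(18) = -2·2^{17} - 2 = -2·131072 - 2 = -262146.

-262146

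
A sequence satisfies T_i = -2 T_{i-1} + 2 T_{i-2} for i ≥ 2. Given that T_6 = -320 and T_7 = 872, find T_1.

Rearranging, T_{i-2} = (T_i + 2 T_{i-1}) / 2.
T_5 = (872 + 2(-320)) / 2 = 232/2 = 116
T_4 = (-320 + 2(116)) / 2 = -88/2 = -44
T_3 = (116 + 2(-44)) / 2 = 28/2 = 14
T_2 = (-44 + 2(14)) / 2 = -16/2 = -8
T_1 = (14 + 2(-8)) / 2 = -2/2 = -1

-1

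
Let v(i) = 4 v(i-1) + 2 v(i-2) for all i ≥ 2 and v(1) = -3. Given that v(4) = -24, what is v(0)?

Let v(0) = x.
v(2) = -12 + 2x
v(3) = -54 + 8x
v(4) = -240 + 36x
So -240 + 36x = -24, giving x = 6.

6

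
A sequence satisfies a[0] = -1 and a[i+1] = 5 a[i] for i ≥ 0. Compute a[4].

-625

a[1] = 5*(-1) = -5
a[2] = 5*(-5) = -25
a[3] = 5*(-25) = -125
a[4] = 5*(-125) = -625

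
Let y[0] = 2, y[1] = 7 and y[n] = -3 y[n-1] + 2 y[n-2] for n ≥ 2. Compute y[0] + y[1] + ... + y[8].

y[2] = -3·7 + 2·2 = -17
y[3] = -3·(-17) + 2·7 = 65
y[4] = -3·65 + 2·(-17) = -229
y[5] = -3·(-229) + 2·65 = 817
y[6] = -3·817 + 2·(-229) = -2909
y[7] = -3·(-2909) + 2·817 = 10361
y[8] = -3·10361 + 2·(-2909) = -36901
Sum = 2 + 7 + (-17) + 65 + (-229) + 817 + (-2909) + 10361 + (-36901) = -28804

-28804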